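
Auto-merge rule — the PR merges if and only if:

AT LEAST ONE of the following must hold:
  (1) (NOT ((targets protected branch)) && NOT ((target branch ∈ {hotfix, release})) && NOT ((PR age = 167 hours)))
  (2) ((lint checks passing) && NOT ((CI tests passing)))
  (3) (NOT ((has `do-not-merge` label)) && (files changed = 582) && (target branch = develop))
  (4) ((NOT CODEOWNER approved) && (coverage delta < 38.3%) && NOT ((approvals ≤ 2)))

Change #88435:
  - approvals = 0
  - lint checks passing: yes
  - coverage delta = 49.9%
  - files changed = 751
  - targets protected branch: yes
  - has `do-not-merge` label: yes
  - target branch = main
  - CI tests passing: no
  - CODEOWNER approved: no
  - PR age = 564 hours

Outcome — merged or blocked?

Merged

Atomic conditions:
  targets protected branch: yes → true
  target branch ∈ {hotfix, release}: main is not in the set → false
  PR age = 167 hours: 564 == 167 is false
  lint checks passing: yes → true
  CI tests passing: no → false
  has `do-not-merge` label: yes → true
  files changed = 582: 751 == 582 is false
  target branch = develop: main == develop is false
  NOT CODEOWNER approved: no → true
  coverage delta < 38.3%: 49.9 < 38.3 is false
  approvals ≤ 2: 0 ≤ 2 is true
Combine:
[1.1] NOT true = false
[1.2] NOT false = true
[1.3] NOT false = true
[1] false AND true AND true = false
[2.2] NOT false = true
[2] true AND true = true
[3.1] NOT true = false
[3] false AND false AND false = false
[4.3] NOT true = false
[4] true AND false AND false = false
[root] false OR true OR false OR false = true
Overall: true → merged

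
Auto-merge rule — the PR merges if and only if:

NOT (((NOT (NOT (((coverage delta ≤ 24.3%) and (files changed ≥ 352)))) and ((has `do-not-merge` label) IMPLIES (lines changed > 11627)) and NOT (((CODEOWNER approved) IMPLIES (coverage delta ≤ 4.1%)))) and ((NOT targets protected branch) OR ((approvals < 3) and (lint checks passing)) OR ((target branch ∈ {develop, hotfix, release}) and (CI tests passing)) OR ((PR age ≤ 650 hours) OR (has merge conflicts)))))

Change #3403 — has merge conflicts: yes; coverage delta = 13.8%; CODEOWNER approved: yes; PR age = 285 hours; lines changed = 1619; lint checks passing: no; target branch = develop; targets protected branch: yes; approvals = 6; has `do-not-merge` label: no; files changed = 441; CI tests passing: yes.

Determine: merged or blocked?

Blocked

Atomic conditions:
  coverage delta ≤ 24.3%: 13.8 ≤ 24.3 is true
  files changed ≥ 352: 441 ≥ 352 is true
  has `do-not-merge` label: no → false
  lines changed > 11627: 1619 > 11627 is false
  CODEOWNER approved: yes → true
  coverage delta ≤ 4.1%: 13.8 ≤ 4.1 is false
  NOT targets protected branch: yes → false
  approvals < 3: 6 < 3 is false
  lint checks passing: no → false
  target branch ∈ {develop, hotfix, release}: develop is in the set → true
  CI tests passing: yes → true
  PR age ≤ 650 hours: 285 ≤ 650 is true
  has merge conflicts: yes → true
Combine:
[1.1.1.1.1] true AND true = true
[1.1.1.1] NOT true = false
[1.1.1] NOT false = true
[1.1.2] false → false (antecedent false ⇒ implication holds) = true
[1.1.3.1] true → false = false
[1.1.3] NOT false = true
[1.1] true AND true AND true = true
[1.2.2] false AND false = false
[1.2.3] true AND true = true
[1.2.4] true OR true = true
[1.2] false OR false OR true OR true = true
[1] true AND true = true
[root] NOT true = false
Overall: false → blocked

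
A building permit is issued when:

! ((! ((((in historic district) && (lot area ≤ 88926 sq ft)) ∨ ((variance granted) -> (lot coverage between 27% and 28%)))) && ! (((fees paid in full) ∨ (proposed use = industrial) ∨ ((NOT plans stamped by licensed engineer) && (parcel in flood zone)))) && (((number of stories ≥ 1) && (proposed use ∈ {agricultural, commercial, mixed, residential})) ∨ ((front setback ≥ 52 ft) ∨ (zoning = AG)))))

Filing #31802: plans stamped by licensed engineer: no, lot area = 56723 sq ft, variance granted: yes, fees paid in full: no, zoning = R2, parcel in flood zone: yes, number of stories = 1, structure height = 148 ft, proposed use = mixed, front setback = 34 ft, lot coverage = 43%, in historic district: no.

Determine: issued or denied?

Issued

Atomic conditions:
  in historic district: no → false
  lot area ≤ 88926 sq ft: 56723 ≤ 88926 is true
  variance granted: yes → true
  lot coverage between 27% and 28%: 43 in [27, 28] is false
  fees paid in full: no → false
  proposed use = industrial: mixed == industrial is false
  NOT plans stamped by licensed engineer: no → true
  parcel in flood zone: yes → true
  number of stories ≥ 1: 1 ≥ 1 is true
  proposed use ∈ {agricultural, commercial, mixed, residential}: mixed is in the set → true
  front setback ≥ 52 ft: 34 ≥ 52 is false
  zoning = AG: R2 == AG is false
Combine:
[1.1.1.1] false AND true = false
[1.1.1.2] true → false = false
[1.1.1] false OR false = false
[1.1] NOT false = true
[1.2.1.3] true AND true = true
[1.2.1] false OR false OR true = true
[1.2] NOT true = false
[1.3.1] true AND true = true
[1.3.2] false OR false = false
[1.3] true OR false = true
[1] true AND false AND true = false
[root] NOT false = true
Overall: true → issued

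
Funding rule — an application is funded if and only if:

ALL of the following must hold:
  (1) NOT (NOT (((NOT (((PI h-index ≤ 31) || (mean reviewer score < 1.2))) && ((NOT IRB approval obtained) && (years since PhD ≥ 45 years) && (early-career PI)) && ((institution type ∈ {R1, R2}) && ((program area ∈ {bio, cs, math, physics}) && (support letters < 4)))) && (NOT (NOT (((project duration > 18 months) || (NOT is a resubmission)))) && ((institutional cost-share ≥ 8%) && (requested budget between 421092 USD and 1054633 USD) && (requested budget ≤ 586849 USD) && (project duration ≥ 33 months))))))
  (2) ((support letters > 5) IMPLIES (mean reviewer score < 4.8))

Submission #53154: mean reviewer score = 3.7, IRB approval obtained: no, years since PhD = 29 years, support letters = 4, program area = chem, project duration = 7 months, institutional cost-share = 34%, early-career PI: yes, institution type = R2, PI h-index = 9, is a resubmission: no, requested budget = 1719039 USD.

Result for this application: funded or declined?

Atomic conditions:
  PI h-index ≤ 31: 9 ≤ 31 is true
  mean reviewer score < 1.2: 3.7 < 1.2 is false
  NOT IRB approval obtained: no → true
  years since PhD ≥ 45 years: 29 ≥ 45 is false
  early-career PI: yes → true
  institution type ∈ {R1, R2}: R2 is in the set → true
  program area ∈ {bio, cs, math, physics}: chem is not in the set → false
  support letters < 4: 4 < 4 is false
  project duration > 18 months: 7 > 18 is false
  NOT is a resubmission: no → true
  institutional cost-share ≥ 8%: 34 ≥ 8 is true
  requested budget between 421092 USD and 1054633 USD: 1719039 in [421092, 1054633] is false
  requested budget ≤ 586849 USD: 1719039 ≤ 586849 is false
  project duration ≥ 33 months: 7 ≥ 33 is false
  support letters > 5: 4 > 5 is false
  mean reviewer score < 4.8: 3.7 < 4.8 is true
Combine:
[1.1.1.1.1.1] true OR false = true
[1.1.1.1.1] NOT true = false
[1.1.1.1.2] true AND false AND true = false
[1.1.1.1.3.2] false AND false = false
[1.1.1.1.3] true AND false = false
[1.1.1.1] false AND false AND false = false
[1.1.1.2.1.1.1] false OR true = true
[1.1.1.2.1.1] NOT true = false
[1.1.1.2.1] NOT false = true
[1.1.1.2.2] true AND false AND false AND false = false
[1.1.1.2] true AND false = false
[1.1.1] false AND false = false
[1.1] NOT false = true
[1] NOT true = false
[2] false → true (antecedent false ⇒ implication holds) = true
[root] false AND true = false
Overall: false → declined

Declined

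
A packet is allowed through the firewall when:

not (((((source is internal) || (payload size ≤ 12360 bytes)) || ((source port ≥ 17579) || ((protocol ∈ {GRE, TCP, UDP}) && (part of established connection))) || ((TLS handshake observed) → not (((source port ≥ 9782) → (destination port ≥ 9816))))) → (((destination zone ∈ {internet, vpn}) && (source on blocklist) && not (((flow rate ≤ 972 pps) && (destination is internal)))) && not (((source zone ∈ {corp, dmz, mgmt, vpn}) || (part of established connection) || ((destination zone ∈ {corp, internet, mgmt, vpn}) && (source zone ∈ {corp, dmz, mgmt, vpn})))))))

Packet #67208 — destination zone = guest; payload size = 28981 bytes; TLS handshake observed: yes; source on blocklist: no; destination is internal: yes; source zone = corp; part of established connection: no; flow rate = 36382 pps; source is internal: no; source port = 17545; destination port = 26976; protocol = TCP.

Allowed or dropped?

Atomic conditions:
  source is internal: no → false
  payload size ≤ 12360 bytes: 28981 ≤ 12360 is false
  source port ≥ 17579: 17545 ≥ 17579 is false
  protocol ∈ {GRE, TCP, UDP}: TCP is in the set → true
  part of established connection: no → false
  TLS handshake observed: yes → true
  source port ≥ 9782: 17545 ≥ 9782 is true
  destination port ≥ 9816: 26976 ≥ 9816 is true
  destination zone ∈ {internet, vpn}: guest is not in the set → false
  source on blocklist: no → false
  flow rate ≤ 972 pps: 36382 ≤ 972 is false
  destination is internal: yes → true
  source zone ∈ {corp, dmz, mgmt, vpn}: corp is in the set → true
  destination zone ∈ {corp, internet, mgmt, vpn}: guest is not in the set → false
Combine:
[1.1.1] false OR false = false
[1.1.2.2] true AND false = false
[1.1.2] false OR false = false
[1.1.3.2.1] true → true = true
[1.1.3.2] NOT true = false
[1.1.3] true → false = false
[1.1] false OR false OR false = false
[1.2.1.3.1] false AND true = false
[1.2.1.3] NOT false = true
[1.2.1] false AND false AND true = false
[1.2.2.1.3] false AND true = false
[1.2.2.1] true OR false OR false = true
[1.2.2] NOT true = false
[1.2] false AND false = false
[1] false → false (antecedent false ⇒ implication holds) = true
[root] NOT true = false
Overall: false → dropped

Dropped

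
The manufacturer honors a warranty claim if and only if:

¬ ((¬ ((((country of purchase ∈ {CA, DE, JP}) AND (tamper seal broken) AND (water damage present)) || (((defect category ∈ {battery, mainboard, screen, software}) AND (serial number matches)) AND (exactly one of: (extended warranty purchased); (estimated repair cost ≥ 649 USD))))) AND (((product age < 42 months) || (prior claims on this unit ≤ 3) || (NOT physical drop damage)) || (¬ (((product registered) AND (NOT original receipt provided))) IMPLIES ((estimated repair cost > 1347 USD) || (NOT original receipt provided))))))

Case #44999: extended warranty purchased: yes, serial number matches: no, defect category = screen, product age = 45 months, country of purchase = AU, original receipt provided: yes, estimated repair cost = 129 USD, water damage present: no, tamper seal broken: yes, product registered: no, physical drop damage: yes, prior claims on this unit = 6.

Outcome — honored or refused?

Atomic conditions:
  country of purchase ∈ {CA, DE, JP}: AU is not in the set → false
  tamper seal broken: yes → true
  water damage present: no → false
  defect category ∈ {battery, mainboard, screen, software}: screen is in the set → true
  serial number matches: no → false
  extended warranty purchased: yes → true
  estimated repair cost ≥ 649 USD: 129 ≥ 649 is false
  product age < 42 months: 45 < 42 is false
  prior claims on this unit ≤ 3: 6 ≤ 3 is false
  NOT physical drop damage: yes → false
  product registered: no → false
  NOT original receipt provided: yes → false
  estimated repair cost > 1347 USD: 129 > 1347 is false
Combine:
[1.1.1.1] false AND true AND false = false
[1.1.1.2.1] true AND false = false
[1.1.1.2.2] exactly-one(true, false) = true
[1.1.1.2] false AND true = false
[1.1.1] false OR false = false
[1.1] NOT false = true
[1.2.1] false OR false OR false = false
[1.2.2.1.1] false AND false = false
[1.2.2.1] NOT false = true
[1.2.2.2] false OR false = false
[1.2.2] true → false = false
[1.2] false OR false = false
[1] true AND false = false
[root] NOT false = true
Overall: true → honored

Honored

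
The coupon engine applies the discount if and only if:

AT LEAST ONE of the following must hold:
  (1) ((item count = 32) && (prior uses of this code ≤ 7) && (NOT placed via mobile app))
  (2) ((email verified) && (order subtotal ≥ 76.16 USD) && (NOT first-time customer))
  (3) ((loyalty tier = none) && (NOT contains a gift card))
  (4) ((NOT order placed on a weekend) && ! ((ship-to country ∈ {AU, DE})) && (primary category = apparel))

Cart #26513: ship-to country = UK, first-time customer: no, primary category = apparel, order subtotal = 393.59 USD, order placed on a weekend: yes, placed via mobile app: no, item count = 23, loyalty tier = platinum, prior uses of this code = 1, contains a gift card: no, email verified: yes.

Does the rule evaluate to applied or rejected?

Atomic conditions:
  item count = 32: 23 == 32 is false
  prior uses of this code ≤ 7: 1 ≤ 7 is true
  NOT placed via mobile app: no → true
  email verified: yes → true
  order subtotal ≥ 76.16 USD: 393.59 ≥ 76.16 is true
  NOT first-time customer: no → true
  loyalty tier = none: platinum == none is false
  NOT contains a gift card: no → true
  NOT order placed on a weekend: yes → false
  ship-to country ∈ {AU, DE}: UK is not in the set → false
  primary category = apparel: apparel == apparel is true
Combine:
[1] false AND true AND true = false
[2] true AND true AND true = true
[3] false AND true = false
[4.2] NOT false = true
[4] false AND true AND true = false
[root] false OR true OR false OR false = true
Overall: true → applied

Applied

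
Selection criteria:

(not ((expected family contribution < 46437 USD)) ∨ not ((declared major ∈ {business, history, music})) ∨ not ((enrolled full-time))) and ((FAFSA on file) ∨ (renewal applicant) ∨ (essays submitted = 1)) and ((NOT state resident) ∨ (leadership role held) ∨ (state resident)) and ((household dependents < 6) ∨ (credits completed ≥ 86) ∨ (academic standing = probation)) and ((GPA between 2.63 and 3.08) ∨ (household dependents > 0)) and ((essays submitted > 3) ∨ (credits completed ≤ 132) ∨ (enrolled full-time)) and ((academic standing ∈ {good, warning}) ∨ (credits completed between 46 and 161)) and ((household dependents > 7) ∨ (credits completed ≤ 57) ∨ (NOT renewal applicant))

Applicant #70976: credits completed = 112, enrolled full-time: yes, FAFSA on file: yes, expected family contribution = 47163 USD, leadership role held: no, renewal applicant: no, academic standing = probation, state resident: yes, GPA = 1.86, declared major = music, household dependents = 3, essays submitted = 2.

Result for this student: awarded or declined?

Atomic conditions:
  expected family contribution < 46437 USD: 47163 < 46437 is false
  declared major ∈ {business, history, music}: music is in the set → true
  enrolled full-time: yes → true
  FAFSA on file: yes → true
  renewal applicant: no → false
  essays submitted = 1: 2 == 1 is false
  NOT state resident: yes → false
  leadership role held: no → false
  state resident: yes → true
  household dependents < 6: 3 < 6 is true
  credits completed ≥ 86: 112 ≥ 86 is true
  academic standing = probation: probation == probation is true
  GPA between 2.63 and 3.08: 1.86 in [2.63, 3.08] is false
  household dependents > 0: 3 > 0 is true
  essays submitted > 3: 2 > 3 is false
  credits completed ≤ 132: 112 ≤ 132 is true
  academic standing ∈ {good, warning}: probation is not in the set → false
  credits completed between 46 and 161: 112 in [46, 161] is true
  household dependents > 7: 3 > 7 is false
  credits completed ≤ 57: 112 ≤ 57 is false
  NOT renewal applicant: no → true
Combine:
[1.1] NOT false = true
[1.2] NOT true = false
[1.3] NOT true = false
[1] true OR false OR false = true
[2] true OR false OR false = true
[3] false OR false OR true = true
[4] true OR true OR true = true
[5] false OR true = true
[6] false OR true OR true = true
[7] false OR true = true
[8] false OR false OR true = true
[root] true AND true AND true AND true AND true AND true AND true AND true = true
Overall: true → awarded

Awarded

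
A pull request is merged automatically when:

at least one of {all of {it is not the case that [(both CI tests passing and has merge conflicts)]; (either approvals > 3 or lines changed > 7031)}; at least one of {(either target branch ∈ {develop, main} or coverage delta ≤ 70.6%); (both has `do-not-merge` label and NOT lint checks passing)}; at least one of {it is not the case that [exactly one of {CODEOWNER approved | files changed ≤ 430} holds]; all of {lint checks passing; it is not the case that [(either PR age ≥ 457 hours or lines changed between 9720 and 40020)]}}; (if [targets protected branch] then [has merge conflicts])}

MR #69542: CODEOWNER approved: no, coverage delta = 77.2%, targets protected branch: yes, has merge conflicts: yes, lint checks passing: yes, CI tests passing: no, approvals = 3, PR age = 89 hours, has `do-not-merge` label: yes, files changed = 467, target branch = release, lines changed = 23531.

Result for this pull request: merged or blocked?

Merged

Atomic conditions:
  CI tests passing: no → false
  has merge conflicts: yes → true
  approvals > 3: 3 > 3 is false
  lines changed > 7031: 23531 > 7031 is true
  target branch ∈ {develop, main}: release is not in the set → false
  coverage delta ≤ 70.6%: 77.2 ≤ 70.6 is false
  has `do-not-merge` label: yes → true
  NOT lint checks passing: yes → false
  CODEOWNER approved: no → false
  files changed ≤ 430: 467 ≤ 430 is false
  lint checks passing: yes → true
  PR age ≥ 457 hours: 89 ≥ 457 is false
  lines changed between 9720 and 40020: 23531 in [9720, 40020] is true
  targets protected branch: yes → true
Combine:
[1.1.1] false AND true = false
[1.1] NOT false = true
[1.2] false OR true = true
[1] true AND true = true
[2.1] false OR false = false
[2.2] true AND false = false
[2] false OR false = false
[3.1.1] exactly-one(false, false) = false
[3.1] NOT false = true
[3.2.2.1] false OR true = true
[3.2.2] NOT true = false
[3.2] true AND false = false
[3] true OR false = true
[4] true → true = true
[root] true OR false OR true OR true = true
Overall: true → merged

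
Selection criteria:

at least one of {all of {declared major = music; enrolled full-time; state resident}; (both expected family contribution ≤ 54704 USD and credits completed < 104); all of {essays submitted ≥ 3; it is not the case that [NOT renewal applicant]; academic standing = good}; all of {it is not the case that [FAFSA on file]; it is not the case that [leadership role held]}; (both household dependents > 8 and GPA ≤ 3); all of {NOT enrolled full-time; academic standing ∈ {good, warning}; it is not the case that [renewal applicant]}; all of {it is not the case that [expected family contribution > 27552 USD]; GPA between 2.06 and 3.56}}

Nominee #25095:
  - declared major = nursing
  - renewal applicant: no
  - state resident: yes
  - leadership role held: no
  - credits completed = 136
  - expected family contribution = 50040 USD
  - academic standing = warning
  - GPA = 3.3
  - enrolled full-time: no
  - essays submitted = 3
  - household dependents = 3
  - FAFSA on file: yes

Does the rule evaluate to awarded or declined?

Atomic conditions:
  declared major = music: nursing == music is false
  enrolled full-time: no → false
  state resident: yes → true
  expected family contribution ≤ 54704 USD: 50040 ≤ 54704 is true
  credits completed < 104: 136 < 104 is false
  essays submitted ≥ 3: 3 ≥ 3 is true
  NOT renewal applicant: no → true
  academic standing = good: warning == good is false
  FAFSA on file: yes → true
  leadership role held: no → false
  household dependents > 8: 3 > 8 is false
  GPA ≤ 3: 3.3 ≤ 3 is false
  NOT enrolled full-time: no → true
  academic standing ∈ {good, warning}: warning is in the set → true
  renewal applicant: no → false
  expected family contribution > 27552 USD: 50040 > 27552 is true
  GPA between 2.06 and 3.56: 3.3 in [2.06, 3.56] is true
Combine:
[1] false AND false AND true = false
[2] true AND false = false
[3.2] NOT true = false
[3] true AND false AND false = false
[4.1] NOT true = false
[4.2] NOT false = true
[4] false AND true = false
[5] false AND false = false
[6.3] NOT false = true
[6] true AND true AND true = true
[7.1] NOT true = false
[7] false AND true = false
[root] false OR false OR false OR false OR false OR true OR false = true
Overall: true → awarded

Awarded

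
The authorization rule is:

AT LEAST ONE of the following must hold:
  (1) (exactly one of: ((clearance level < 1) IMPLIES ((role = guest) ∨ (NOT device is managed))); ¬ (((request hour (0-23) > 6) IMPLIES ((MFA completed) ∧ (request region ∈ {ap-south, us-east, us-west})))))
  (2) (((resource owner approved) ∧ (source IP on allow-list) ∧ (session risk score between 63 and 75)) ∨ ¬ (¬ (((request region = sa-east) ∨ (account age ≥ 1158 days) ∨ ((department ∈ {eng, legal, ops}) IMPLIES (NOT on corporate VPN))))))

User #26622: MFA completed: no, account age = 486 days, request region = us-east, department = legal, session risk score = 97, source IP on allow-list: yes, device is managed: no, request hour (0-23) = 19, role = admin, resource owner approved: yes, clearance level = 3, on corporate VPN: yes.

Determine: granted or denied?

Atomic conditions:
  clearance level < 1: 3 < 1 is false
  role = guest: admin == guest is false
  NOT device is managed: no → true
  request hour (0-23) > 6: 19 > 6 is true
  MFA completed: no → false
  request region ∈ {ap-south, us-east, us-west}: us-east is in the set → true
  resource owner approved: yes → true
  source IP on allow-list: yes → true
  session risk score between 63 and 75: 97 in [63, 75] is false
  request region = sa-east: us-east == sa-east is false
  account age ≥ 1158 days: 486 ≥ 1158 is false
  department ∈ {eng, legal, ops}: legal is in the set → true
  NOT on corporate VPN: yes → false
Combine:
[1.1.2] false OR true = true
[1.1] false → true (antecedent false ⇒ implication holds) = true
[1.2.1.2] false AND true = false
[1.2.1] true → false = false
[1.2] NOT false = true
[1] exactly-one(true, true) = false
[2.1] true AND true AND false = false
[2.2.1.1.3] true → false = false
[2.2.1.1] false OR false OR false = false
[2.2.1] NOT false = true
[2.2] NOT true = false
[2] false OR false = false
[root] false OR false = false
Overall: false → denied

Denied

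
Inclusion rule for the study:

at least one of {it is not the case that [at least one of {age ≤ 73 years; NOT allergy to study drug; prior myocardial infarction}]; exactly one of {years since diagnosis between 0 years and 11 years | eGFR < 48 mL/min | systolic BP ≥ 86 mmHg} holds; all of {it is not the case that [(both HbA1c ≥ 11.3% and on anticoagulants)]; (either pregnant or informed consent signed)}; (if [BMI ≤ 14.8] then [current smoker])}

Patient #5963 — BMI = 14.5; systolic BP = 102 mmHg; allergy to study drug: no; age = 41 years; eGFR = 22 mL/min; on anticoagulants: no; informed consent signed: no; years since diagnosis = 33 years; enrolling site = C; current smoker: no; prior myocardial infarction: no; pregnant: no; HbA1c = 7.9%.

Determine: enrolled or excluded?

Atomic conditions:
  age ≤ 73 years: 41 ≤ 73 is true
  NOT allergy to study drug: no → true
  prior myocardial infarction: no → false
  years since diagnosis between 0 years and 11 years: 33 in [0, 11] is false
  eGFR < 48 mL/min: 22 < 48 is true
  systolic BP ≥ 86 mmHg: 102 ≥ 86 is true
  HbA1c ≥ 11.3%: 7.9 ≥ 11.3 is false
  on anticoagulants: no → false
  pregnant: no → false
  informed consent signed: no → false
  BMI ≤ 14.8: 14.5 ≤ 14.8 is true
  current smoker: no → false
Combine:
[1.1] true OR true OR false = true
[1] NOT true = false
[2] exactly-one(false, true, true) = false
[3.1.1] false AND false = false
[3.1] NOT false = true
[3.2] false OR false = false
[3] true AND false = false
[4] true → false = false
[root] false OR false OR false OR false = false
Overall: false → excluded

Excluded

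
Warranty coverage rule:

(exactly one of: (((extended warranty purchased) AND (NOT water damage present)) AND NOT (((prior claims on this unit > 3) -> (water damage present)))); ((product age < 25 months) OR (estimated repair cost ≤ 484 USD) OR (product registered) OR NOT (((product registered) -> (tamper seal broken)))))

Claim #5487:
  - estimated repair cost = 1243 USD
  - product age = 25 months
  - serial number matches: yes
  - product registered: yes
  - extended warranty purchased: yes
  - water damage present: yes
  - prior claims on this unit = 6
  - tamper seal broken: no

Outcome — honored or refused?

Honored

Atomic conditions:
  extended warranty purchased: yes → true
  NOT water damage present: yes → false
  prior claims on this unit > 3: 6 > 3 is true
  water damage present: yes → true
  product age < 25 months: 25 < 25 is false
  estimated repair cost ≤ 484 USD: 1243 ≤ 484 is false
  product registered: yes → true
  tamper seal broken: no → false
Combine:
[1.1] true AND false = false
[1.2.1] true → true = true
[1.2] NOT true = false
[1] false AND false = false
[2.4.1] true → false = false
[2.4] NOT false = true
[2] false OR false OR true OR true = true
[root] exactly-one(false, true) = true
Overall: true → honored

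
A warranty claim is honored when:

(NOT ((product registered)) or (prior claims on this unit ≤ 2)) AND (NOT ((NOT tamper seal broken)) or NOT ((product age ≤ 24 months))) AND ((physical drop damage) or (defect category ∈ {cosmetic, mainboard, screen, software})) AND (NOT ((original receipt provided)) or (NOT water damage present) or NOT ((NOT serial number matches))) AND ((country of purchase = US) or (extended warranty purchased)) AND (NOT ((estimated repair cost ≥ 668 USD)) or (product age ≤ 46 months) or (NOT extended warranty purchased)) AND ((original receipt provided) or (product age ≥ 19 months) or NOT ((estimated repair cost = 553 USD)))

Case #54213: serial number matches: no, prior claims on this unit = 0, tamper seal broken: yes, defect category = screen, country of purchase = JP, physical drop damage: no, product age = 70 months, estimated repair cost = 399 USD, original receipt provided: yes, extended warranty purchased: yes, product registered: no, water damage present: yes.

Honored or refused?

Refused

Atomic conditions:
  product registered: no → false
  prior claims on this unit ≤ 2: 0 ≤ 2 is true
  NOT tamper seal broken: yes → false
  product age ≤ 24 months: 70 ≤ 24 is false
  physical drop damage: no → false
  defect category ∈ {cosmetic, mainboard, screen, software}: screen is in the set → true
  original receipt provided: yes → true
  NOT water damage present: yes → false
  NOT serial number matches: no → true
  country of purchase = US: JP == US is false
  extended warranty purchased: yes → true
  estimated repair cost ≥ 668 USD: 399 ≥ 668 is false
  product age ≤ 46 months: 70 ≤ 46 is false
  NOT extended warranty purchased: yes → false
  product age ≥ 19 months: 70 ≥ 19 is true
  estimated repair cost = 553 USD: 399 == 553 is false
Combine:
[1.1] NOT false = true
[1] true OR true = true
[2.1] NOT false = true
[2.2] NOT false = true
[2] true OR true = true
[3] false OR true = true
[4.1] NOT true = false
[4.3] NOT true = false
[4] false OR false OR false = false
[5] false OR true = true
[6.1] NOT false = true
[6] true OR false OR false = true
[7.3] NOT false = true
[7] true OR true OR true = true
[root] true AND true AND true AND false AND true AND true AND true = false
Overall: false → refused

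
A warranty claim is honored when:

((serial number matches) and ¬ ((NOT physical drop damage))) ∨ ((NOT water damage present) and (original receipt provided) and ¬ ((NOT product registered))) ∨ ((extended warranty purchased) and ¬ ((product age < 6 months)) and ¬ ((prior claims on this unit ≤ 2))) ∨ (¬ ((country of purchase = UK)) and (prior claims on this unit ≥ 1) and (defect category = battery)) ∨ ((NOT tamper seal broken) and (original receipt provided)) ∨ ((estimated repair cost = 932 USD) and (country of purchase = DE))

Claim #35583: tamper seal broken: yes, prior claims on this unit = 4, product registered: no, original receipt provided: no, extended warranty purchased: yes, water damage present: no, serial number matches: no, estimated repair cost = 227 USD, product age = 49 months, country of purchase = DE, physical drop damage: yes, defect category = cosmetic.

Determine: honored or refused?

Atomic conditions:
  serial number matches: no → false
  NOT physical drop damage: yes → false
  NOT water damage present: no → true
  original receipt provided: no → false
  NOT product registered: no → true
  extended warranty purchased: yes → true
  product age < 6 months: 49 < 6 is false
  prior claims on this unit ≤ 2: 4 ≤ 2 is false
  country of purchase = UK: DE == UK is false
  prior claims on this unit ≥ 1: 4 ≥ 1 is true
  defect category = battery: cosmetic == battery is false
  NOT tamper seal broken: yes → false
  estimated repair cost = 932 USD: 227 == 932 is false
  country of purchase = DE: DE == DE is true
Combine:
[1.2] NOT false = true
[1] false AND true = false
[2.3] NOT true = false
[2] true AND false AND false = false
[3.2] NOT false = true
[3.3] NOT false = true
[3] true AND true AND true = true
[4.1] NOT false = true
[4] true AND true AND false = false
[5] false AND false = false
[6] false AND true = false
[root] false OR false OR true OR false OR false OR false = true
Overall: true → honored

Honored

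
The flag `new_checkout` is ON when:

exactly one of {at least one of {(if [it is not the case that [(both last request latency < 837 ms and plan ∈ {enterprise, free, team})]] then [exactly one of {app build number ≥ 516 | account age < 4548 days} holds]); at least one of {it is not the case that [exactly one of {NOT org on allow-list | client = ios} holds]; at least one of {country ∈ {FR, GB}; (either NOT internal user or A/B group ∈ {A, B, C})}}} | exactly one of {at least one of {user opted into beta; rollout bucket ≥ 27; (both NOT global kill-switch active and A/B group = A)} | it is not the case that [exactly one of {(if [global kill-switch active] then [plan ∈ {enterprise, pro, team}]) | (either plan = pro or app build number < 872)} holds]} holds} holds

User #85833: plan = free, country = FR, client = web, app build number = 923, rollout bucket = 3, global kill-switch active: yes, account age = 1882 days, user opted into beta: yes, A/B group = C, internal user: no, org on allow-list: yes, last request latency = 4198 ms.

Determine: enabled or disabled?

Atomic conditions:
  last request latency < 837 ms: 4198 < 837 is false
  plan ∈ {enterprise, free, team}: free is in the set → true
  app build number ≥ 516: 923 ≥ 516 is true
  account age < 4548 days: 1882 < 4548 is true
  NOT org on allow-list: yes → false
  client = ios: web == ios is false
  country ∈ {FR, GB}: FR is in the set → true
  NOT internal user: no → true
  A/B group ∈ {A, B, C}: C is in the set → true
  user opted into beta: yes → true
  rollout bucket ≥ 27: 3 ≥ 27 is false
  NOT global kill-switch active: yes → false
  A/B group = A: C == A is false
  global kill-switch active: yes → true
  plan ∈ {enterprise, pro, team}: free is not in the set → false
  plan = pro: free == pro is false
  app build number < 872: 923 < 872 is false
Combine:
[1.1.1.1] false AND true = false
[1.1.1] NOT false = true
[1.1.2] exactly-one(true, true) = false
[1.1] true → false = false
[1.2.1.1] exactly-one(false, false) = false
[1.2.1] NOT false = true
[1.2.2.2] true OR true = true
[1.2.2] true OR true = true
[1.2] true OR true = true
[1] false OR true = true
[2.1.3] false AND false = false
[2.1] true OR false OR false = true
[2.2.1.1] true → false = false
[2.2.1.2] false OR false = false
[2.2.1] exactly-one(false, false) = false
[2.2] NOT false = true
[2] exactly-one(true, true) = false
[root] exactly-one(true, false) = true
Overall: true → enabled

Enabled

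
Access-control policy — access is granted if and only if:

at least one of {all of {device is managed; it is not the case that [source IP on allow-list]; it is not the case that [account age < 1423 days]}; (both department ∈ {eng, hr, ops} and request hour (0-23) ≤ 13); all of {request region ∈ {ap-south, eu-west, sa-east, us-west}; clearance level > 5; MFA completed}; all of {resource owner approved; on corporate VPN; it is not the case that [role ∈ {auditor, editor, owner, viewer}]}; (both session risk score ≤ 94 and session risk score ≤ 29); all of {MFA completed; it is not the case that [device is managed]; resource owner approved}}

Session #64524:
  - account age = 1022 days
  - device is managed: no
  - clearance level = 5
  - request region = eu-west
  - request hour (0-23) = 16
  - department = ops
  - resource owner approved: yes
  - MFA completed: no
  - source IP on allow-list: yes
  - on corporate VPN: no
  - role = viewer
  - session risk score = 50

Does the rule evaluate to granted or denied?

Denied

Atomic conditions:
  device is managed: no → false
  source IP on allow-list: yes → true
  account age < 1423 days: 1022 < 1423 is true
  department ∈ {eng, hr, ops}: ops is in the set → true
  request hour (0-23) ≤ 13: 16 ≤ 13 is false
  request region ∈ {ap-south, eu-west, sa-east, us-west}: eu-west is in the set → true
  clearance level > 5: 5 > 5 is false
  MFA completed: no → false
  resource owner approved: yes → true
  on corporate VPN: no → false
  role ∈ {auditor, editor, owner, viewer}: viewer is in the set → true
  session risk score ≤ 94: 50 ≤ 94 is true
  session risk score ≤ 29: 50 ≤ 29 is false
Combine:
[1.2] NOT true = false
[1.3] NOT true = false
[1] false AND false AND false = false
[2] true AND false = false
[3] true AND false AND false = false
[4.3] NOT true = false
[4] true AND false AND false = false
[5] true AND false = false
[6.2] NOT false = true
[6] false AND true AND true = false
[root] false OR false OR false OR false OR false OR false = false
Overall: false → denied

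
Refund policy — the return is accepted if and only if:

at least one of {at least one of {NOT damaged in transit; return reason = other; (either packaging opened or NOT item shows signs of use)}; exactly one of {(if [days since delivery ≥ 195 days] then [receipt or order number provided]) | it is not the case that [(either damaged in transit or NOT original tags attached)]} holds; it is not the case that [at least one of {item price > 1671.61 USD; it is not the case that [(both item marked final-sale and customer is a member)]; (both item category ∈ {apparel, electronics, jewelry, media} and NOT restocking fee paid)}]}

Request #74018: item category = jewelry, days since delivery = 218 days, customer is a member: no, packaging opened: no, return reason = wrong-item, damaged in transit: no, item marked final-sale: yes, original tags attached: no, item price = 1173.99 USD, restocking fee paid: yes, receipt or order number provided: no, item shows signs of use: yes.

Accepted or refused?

Atomic conditions:
  NOT damaged in transit: no → true
  return reason = other: wrong-item == other is false
  packaging opened: no → false
  NOT item shows signs of use: yes → false
  days since delivery ≥ 195 days: 218 ≥ 195 is true
  receipt or order number provided: no → false
  damaged in transit: no → false
  NOT original tags attached: no → true
  item price > 1671.61 USD: 1173.99 > 1671.61 is false
  item marked final-sale: yes → true
  customer is a member: no → false
  item category ∈ {apparel, electronics, jewelry, media}: jewelry is in the set → true
  NOT restocking fee paid: yes → false
Combine:
[1.3] false OR false = false
[1] true OR false OR false = true
[2.1] true → false = false
[2.2.1] false OR true = true
[2.2] NOT true = false
[2] exactly-one(false, false) = false
[3.1.2.1] true AND false = false
[3.1.2] NOT false = true
[3.1.3] true AND false = false
[3.1] false OR true OR false = true
[3] NOT true = false
[root] true OR false OR false = true
Overall: true → accepted

Accepted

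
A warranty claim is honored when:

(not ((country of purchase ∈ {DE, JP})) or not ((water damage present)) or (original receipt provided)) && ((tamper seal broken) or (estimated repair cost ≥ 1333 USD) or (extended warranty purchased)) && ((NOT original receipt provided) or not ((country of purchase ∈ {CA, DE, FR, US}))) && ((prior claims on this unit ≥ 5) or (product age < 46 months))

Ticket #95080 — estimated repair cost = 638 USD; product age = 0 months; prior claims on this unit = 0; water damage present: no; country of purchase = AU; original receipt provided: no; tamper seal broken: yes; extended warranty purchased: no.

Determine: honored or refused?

Honored

Atomic conditions:
  country of purchase ∈ {DE, JP}: AU is not in the set → false
  water damage present: no → false
  original receipt provided: no → false
  tamper seal broken: yes → true
  estimated repair cost ≥ 1333 USD: 638 ≥ 1333 is false
  extended warranty purchased: no → false
  NOT original receipt provided: no → true
  country of purchase ∈ {CA, DE, FR, US}: AU is not in the set → false
  prior claims on this unit ≥ 5: 0 ≥ 5 is false
  product age < 46 months: 0 < 46 is true
Combine:
[1.1] NOT false = true
[1.2] NOT false = true
[1] true OR true OR false = true
[2] true OR false OR false = true
[3.2] NOT false = true
[3] true OR true = true
[4] false OR true = true
[root] true AND true AND true AND true = true
Overall: true → honored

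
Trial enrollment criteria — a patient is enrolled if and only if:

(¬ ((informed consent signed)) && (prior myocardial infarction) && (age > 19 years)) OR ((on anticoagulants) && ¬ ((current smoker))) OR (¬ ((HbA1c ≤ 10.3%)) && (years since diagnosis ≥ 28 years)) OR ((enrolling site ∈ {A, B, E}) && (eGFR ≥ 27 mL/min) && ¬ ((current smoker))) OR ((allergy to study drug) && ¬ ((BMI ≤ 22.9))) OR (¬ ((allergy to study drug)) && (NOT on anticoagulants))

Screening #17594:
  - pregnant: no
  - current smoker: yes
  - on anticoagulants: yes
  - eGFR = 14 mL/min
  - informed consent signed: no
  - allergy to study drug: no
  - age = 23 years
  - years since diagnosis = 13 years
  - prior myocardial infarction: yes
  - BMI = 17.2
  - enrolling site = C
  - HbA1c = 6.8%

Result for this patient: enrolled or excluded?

Atomic conditions:
  informed consent signed: no → false
  prior myocardial infarction: yes → true
  age > 19 years: 23 > 19 is true
  on anticoagulants: yes → true
  current smoker: yes → true
  HbA1c ≤ 10.3%: 6.8 ≤ 10.3 is true
  years since diagnosis ≥ 28 years: 13 ≥ 28 is false
  enrolling site ∈ {A, B, E}: C is not in the set → false
  eGFR ≥ 27 mL/min: 14 ≥ 27 is false
  allergy to study drug: no → false
  BMI ≤ 22.9: 17.2 ≤ 22.9 is true
  NOT on anticoagulants: yes → false
Combine:
[1.1] NOT false = true
[1] true AND true AND true = true
[2.2] NOT true = false
[2] true AND false = false
[3.1] NOT true = false
[3] false AND false = false
[4.3] NOT true = false
[4] false AND false AND false = false
[5.2] NOT true = false
[5] false AND false = false
[6.1] NOT false = true
[6] true AND false = false
[root] true OR false OR false OR false OR false OR false = true
Overall: true → enrolled

Enrolled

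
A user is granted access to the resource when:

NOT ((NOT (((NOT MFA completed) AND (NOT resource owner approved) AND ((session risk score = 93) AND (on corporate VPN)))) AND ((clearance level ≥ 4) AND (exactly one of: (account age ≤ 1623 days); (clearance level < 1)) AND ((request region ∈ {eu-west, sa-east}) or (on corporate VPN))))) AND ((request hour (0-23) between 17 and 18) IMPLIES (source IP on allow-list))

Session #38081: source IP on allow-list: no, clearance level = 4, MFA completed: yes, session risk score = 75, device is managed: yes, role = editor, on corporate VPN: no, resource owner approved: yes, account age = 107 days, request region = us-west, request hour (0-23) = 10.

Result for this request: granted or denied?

Granted

Atomic conditions:
  NOT MFA completed: yes → false
  NOT resource owner approved: yes → false
  session risk score = 93: 75 == 93 is false
  on corporate VPN: no → false
  clearance level ≥ 4: 4 ≥ 4 is true
  account age ≤ 1623 days: 107 ≤ 1623 is true
  clearance level < 1: 4 < 1 is false
  request region ∈ {eu-west, sa-east}: us-west is not in the set → false
  request hour (0-23) between 17 and 18: 10 in [17, 18] is false
  source IP on allow-list: no → false
Combine:
[1.1.1.1.3] false AND false = false
[1.1.1.1] false AND false AND false = false
[1.1.1] NOT false = true
[1.1.2.2] exactly-one(true, false) = true
[1.1.2.3] false OR false = false
[1.1.2] true AND true AND false = false
[1.1] true AND false = false
[1] NOT false = true
[2] false → false (antecedent false ⇒ implication holds) = true
[root] true AND true = true
Overall: true → granted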